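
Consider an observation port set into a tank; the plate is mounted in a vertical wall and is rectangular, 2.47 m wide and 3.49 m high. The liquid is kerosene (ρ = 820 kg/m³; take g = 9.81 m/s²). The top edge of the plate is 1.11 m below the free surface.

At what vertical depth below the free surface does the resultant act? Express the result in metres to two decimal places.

h_p = 3.21 m

γ = ρg = 820 × 9.81 / 1000 = 8.0442 kN/m³.
The centroid lies 3.49/2 = 1.745 m below the top edge, so the centroid depth is h_c = 1.11 + 1.745 = 2.855 m.
A = 2.47 × 3.49 = 8.6203 m².
Resultant F = γ·h_c·A = 8.0442 × 2.855 × 8.6203 = 197.975 kN.
I_c = b·h³/12 = 2.47 × 3.49³/12 = 8.74968 m⁴.
Centre of pressure: y_p = y_c + I_c/(y_c·A) = 2.855 + 8.74968/(2.855 × 8.6203) = 2.855 + 0.35552 = 3.21052 m along the plane.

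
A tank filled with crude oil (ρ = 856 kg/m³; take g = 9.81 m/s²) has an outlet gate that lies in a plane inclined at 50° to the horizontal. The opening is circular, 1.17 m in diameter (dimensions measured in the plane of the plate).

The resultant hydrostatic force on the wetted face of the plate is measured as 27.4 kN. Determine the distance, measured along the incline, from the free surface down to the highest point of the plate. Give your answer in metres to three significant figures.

γ = ρg = 856 × 9.81 / 1000 = 8.39736 kN/m³.
A = π(0.585)² = 1.07513 m².
From F = γ·h_c·A, the centroid depth is h_c = 27.4/(8.39736 × 1.07513) = 3.03492 m.
Let θ = 50° be the plate's angle to the horizontal; measure y along the incline from where the plane meets the free surface. Vertical depth h = y·sinθ with sinθ = 0.766044.
Along the incline, y_c = h_c/sinθ = 3.03492/0.766044 = 3.96181 m.
The centroid is at the centre, 0.585 m below the top of the plate, so the highest point sits at y_top = 3.96181 − 0.585 = 3.37681 m along the incline.

y_top ≈ 3.38 m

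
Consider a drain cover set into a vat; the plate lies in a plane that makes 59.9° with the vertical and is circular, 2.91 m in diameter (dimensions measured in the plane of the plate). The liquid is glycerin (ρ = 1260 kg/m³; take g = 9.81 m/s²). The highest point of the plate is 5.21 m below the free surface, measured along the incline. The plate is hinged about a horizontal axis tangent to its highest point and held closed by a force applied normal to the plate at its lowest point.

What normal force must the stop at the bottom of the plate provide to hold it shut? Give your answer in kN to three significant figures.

P ≈ 145 kN

γ = ρg = 1260 × 9.81 / 1000 = 12.3606 kN/m³.
The plate makes 59.9° with the vertical, i.e. θ = 90° − 59.9° = 30.1° to the horizontal. Measuring y along the incline from the free-surface line, vertical depth h = y·sinθ with sinθ = 0.501511.
The centroid is at the centre, 1.455 m below the top of the plate, so y_c = 5.21 + 1.455 = 6.665 m and h_c = 6.665 × 0.501511 = 3.34257 m.
A = π(1.455)² = 6.65083 m².
Resultant F = γ·h_c·A = 12.3606 × 3.34257 × 6.65083 = 274.787 kN.
I_c = πr⁴/4 = π × 1.455⁴/4 = 3.51999 m⁴.
Centre of pressure: y_p = y_c + I_c/(y_c·A) = 6.665 + 3.51999/(6.665 × 6.65083) = 6.665 + 0.0794082 = 6.74441 m along the plane.
The resultant acts 1.455 + 0.0794082 = 1.53441 m (along the plate) below the hinge at the top edge, so the moment about the hinge is M = F × 1.53441 = 274.787 × 1.53441 = 421.636 kN·m.
A normal force at the bottom, 2.91 m from the hinge, must supply this moment: P = 421.636/2.91 = 144.892 kN.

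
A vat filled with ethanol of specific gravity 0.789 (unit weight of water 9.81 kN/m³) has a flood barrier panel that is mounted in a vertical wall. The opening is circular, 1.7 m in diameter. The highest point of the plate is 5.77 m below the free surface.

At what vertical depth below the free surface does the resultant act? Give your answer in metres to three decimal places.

h_p = 6.647 m

γ = 0.789 × 9.81 = 7.74009 kN/m³.
The centroid is at the centre, 0.85 m below the top of the plate, so the centroid depth is h_c = 5.77 + 0.85 = 6.62 m.
A = π(0.85)² = 2.2698 m².
Resultant F = γ·h_c·A = 7.74009 × 6.62 × 2.2698 = 116.303 kN.
I_c = πr⁴/4 = π × 0.85⁴/4 = 0.409983 m⁴.
Centre of pressure: y_p = y_c + I_c/(y_c·A) = 6.62 + 0.409983/(6.62 × 2.2698) = 6.62 + 0.0272848 = 6.64728 m along the plane.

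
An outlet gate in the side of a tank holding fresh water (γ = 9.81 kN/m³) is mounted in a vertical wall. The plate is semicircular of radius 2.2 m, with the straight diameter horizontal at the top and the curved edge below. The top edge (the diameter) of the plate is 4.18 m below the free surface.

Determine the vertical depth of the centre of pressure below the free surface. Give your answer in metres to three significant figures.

γ = 9.81 kN/m³.
The centroid of a semicircle lies 4r/(3π) = 0.933709 m from the diameter, here below the top edge, so the centroid depth is h_c = 4.18 + 0.933709 = 5.11371 m.
A = πr²/2 = π × 2.2²/2 = 7.60265 m².
Resultant F = γ·h_c·A = 9.81 × 5.11371 × 7.60265 = 381.391 kN.
I_c = (π/8 − 8/(9π))·r⁴ = 0.109757 × 2.2⁴ = 2.57112 m⁴.
Centre of pressure: y_p = y_c + I_c/(y_c·A) = 5.11371 + 2.57112/(5.11371 × 7.60265) = 5.11371 + 0.0661335 = 5.17984 m along the plane.

h_p = 5.18 m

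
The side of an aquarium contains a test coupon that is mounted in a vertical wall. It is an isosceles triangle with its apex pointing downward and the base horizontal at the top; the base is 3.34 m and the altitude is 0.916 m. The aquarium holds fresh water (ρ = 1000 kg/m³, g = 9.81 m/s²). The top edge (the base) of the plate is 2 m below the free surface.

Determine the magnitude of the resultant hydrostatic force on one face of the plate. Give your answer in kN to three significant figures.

γ = ρg = 1000 × 9.81 = 9810 N/m³ = 9.81 kN/m³.
With the apex down, the centroid sits h/3 = 0.916/3 = 0.305333 m below the base (the top edge), so the centroid depth is h_c = 2 + 0.305333 = 2.30533 m.
A = ½ × 3.34 × 0.916 = 1.52972 m².
Resultant F = γ·h_c·A = 9.81 × 2.30533 × 1.52972 = 34.5951 kN.

F ≈ 34.6 kN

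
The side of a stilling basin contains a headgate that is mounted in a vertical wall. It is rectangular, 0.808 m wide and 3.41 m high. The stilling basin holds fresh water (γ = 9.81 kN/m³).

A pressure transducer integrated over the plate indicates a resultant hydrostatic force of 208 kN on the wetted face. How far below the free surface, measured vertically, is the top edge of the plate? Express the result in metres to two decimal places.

γ = 9.81 kN/m³.
A = 0.808 × 3.41 = 2.75528 m².
From F = γ·h_c·A, the centroid depth is h_c = 208/(9.81 × 2.75528) = 7.69535 m.
The centroid lies 3.41/2 = 1.705 m below the top edge, so the top edge sits at h_top = 7.69535 − 1.705 = 5.99035 m below the surface.

d_top ≈ 5.99 m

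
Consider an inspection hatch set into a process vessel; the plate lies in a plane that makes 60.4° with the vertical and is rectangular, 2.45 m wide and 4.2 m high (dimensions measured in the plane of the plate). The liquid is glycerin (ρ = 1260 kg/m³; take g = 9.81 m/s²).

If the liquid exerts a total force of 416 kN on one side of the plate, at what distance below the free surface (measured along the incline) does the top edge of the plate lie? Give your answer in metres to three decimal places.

γ = ρg = 1260 × 9.81 / 1000 = 12.3606 kN/m³.
A = 2.45 × 4.2 = 10.29 m².
From F = γ·h_c·A, the centroid depth is h_c = 416/(12.3606 × 10.29) = 3.27068 m.
The plate makes 60.4° with the vertical, i.e. θ = 90° − 60.4° = 29.6° to the horizontal. Measuring y along the incline from the free-surface line, vertical depth h = y·sinθ with sinθ = 0.493942.
Along the incline, y_c = h_c/sinθ = 3.27068/0.493942 = 6.62159 m.
The centroid lies 4.2/2 = 2.1 m below the top edge, so the top edge sits at y_top = 6.62159 − 2.1 = 4.52159 m along the incline.

y_top ≈ 4.522 m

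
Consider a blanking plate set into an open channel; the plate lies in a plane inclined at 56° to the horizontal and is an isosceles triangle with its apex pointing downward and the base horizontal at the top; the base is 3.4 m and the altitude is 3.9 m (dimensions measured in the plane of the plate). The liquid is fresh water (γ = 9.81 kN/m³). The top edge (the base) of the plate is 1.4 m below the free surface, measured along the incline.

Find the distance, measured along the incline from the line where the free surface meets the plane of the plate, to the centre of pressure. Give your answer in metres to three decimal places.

γ = 9.81 kN/m³.
Let θ = 56° be the plate's angle to the horizontal; measure y along the incline from where the plane meets the free surface. Vertical depth h = y·sinθ with sinθ = 0.829038.
With the apex down, the centroid sits h/3 = 3.9/3 = 1.3 m below the base (the top edge), so y_c = 1.4 + 1.3 = 2.7 m and h_c = 2.7 × 0.829038 = 2.2384 m.
A = ½ × 3.4 × 3.9 = 6.63 m².
Resultant F = γ·h_c·A = 9.81 × 2.2384 × 6.63 = 145.586 kN.
I_c = b·h³/36 = 3.4 × 3.9³/36 = 5.60235 m⁴.
Centre of pressure: y_p = y_c + I_c/(y_c·A) = 2.7 + 5.60235/(2.7 × 6.63) = 2.7 + 0.312963 = 3.01296 m along the plane.

y_p = 3.013 m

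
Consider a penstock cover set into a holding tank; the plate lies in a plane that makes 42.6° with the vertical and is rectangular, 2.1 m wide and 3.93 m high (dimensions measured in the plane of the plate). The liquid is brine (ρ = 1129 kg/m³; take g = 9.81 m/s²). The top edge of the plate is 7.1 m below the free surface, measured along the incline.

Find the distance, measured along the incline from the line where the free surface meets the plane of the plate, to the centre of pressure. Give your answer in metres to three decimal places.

y_p = 9.207 m

γ = ρg = 1129 × 9.81 / 1000 = 11.07549 kN/m³.
The plate makes 42.6° with the vertical, i.e. θ = 90° − 42.6° = 47.4° to the horizontal. Measuring y along the incline from the free-surface line, vertical depth h = y·sinθ with sinθ = 0.736097.
The centroid lies 3.93/2 = 1.965 m below the top edge, so y_c = 7.1 + 1.965 = 9.065 m and h_c = 9.065 × 0.736097 = 6.67272 m.
A = 2.1 × 3.93 = 8.253 m².
Resultant F = γ·h_c·A = 11.07549 × 6.67272 × 8.253 = 609.927 kN.
I_c = b·h³/12 = 2.1 × 3.93³/12 = 10.6222 m⁴.
Centre of pressure: y_p = y_c + I_c/(y_c·A) = 9.065 + 10.6222/(9.065 × 8.253) = 9.065 + 0.141983 = 9.20698 m along the plane.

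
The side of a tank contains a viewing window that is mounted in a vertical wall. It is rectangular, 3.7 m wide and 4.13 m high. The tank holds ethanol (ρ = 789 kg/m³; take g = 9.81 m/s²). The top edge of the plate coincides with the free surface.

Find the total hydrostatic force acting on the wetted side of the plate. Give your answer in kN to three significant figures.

γ = ρg = 789 × 9.81 / 1000 = 7.74009 kN/m³.
The centroid lies 4.13/2 = 2.065 m below the top edge, so the centroid depth is h_c = 2.065 m.
A = 3.7 × 4.13 = 15.281 m².
Resultant F = γ·h_c·A = 7.74009 × 2.065 × 15.281 = 244.241 kN.

F ≈ 244 kN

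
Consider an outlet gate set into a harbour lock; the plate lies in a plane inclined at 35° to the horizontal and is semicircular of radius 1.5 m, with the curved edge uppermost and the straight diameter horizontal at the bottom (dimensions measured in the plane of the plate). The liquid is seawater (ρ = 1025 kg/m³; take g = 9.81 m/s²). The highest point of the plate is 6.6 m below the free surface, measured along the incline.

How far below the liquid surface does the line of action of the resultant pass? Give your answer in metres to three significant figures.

γ = ρg = 1025 × 9.81 / 1000 = 10.05525 kN/m³.
Let θ = 35° be the plate's angle to the horizontal; measure y along the incline from where the plane meets the free surface. Vertical depth h = y·sinθ with sinθ = 0.573576.
The centroid lies 4r/(3π) = 0.63662 m above the diameter, so r − 4r/(3π) = 1.5 − 0.63662 = 0.86338 m below the topmost point, so y_c = 6.6 + 0.86338 = 7.46338 m and h_c = 7.46338 × 0.573576 = 4.28082 m.
A = πr²/2 = π × 1.5²/2 = 3.53429 m².
Resultant F = γ·h_c·A = 10.05525 × 4.28082 × 3.53429 = 152.133 kN.
I_c = (π/8 − 8/(9π))·r⁴ = 0.109757 × 1.5⁴ = 0.555645 m⁴.
Centre of pressure: y_p = y_c + I_c/(y_c·A) = 7.46338 + 0.555645/(7.46338 × 3.53429) = 7.46338 + 0.0210649 = 7.48444 m along the plane.
Vertically, h_p = y_p·sinθ = 7.48444 × 0.573576 = 4.2929 m.

h_p = 4.29 m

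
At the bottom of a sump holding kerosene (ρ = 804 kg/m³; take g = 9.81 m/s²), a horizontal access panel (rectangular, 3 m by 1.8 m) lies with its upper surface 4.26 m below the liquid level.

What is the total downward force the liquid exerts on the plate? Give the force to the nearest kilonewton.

γ = ρg = 804 × 9.81 / 1000 = 7.88724 kN/m³.
The plate is horizontal, so pressure is uniform at p = γ·h = 7.88724 × 4.26 = 33.5996 kN/m².
A = 3 × 1.8 = 5.4 m².
F = p·A = 33.5996 × 5.4 = 181.438 kN.

F ≈ 181 kN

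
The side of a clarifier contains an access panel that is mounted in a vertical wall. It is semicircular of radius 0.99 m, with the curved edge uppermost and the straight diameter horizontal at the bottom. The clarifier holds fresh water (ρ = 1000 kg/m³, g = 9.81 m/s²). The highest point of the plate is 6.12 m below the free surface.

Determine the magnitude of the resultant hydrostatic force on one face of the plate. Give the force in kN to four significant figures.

F ≈ 101.0 kN

γ = ρg = 1000 × 9.81 = 9810 N/m³ = 9.81 kN/m³.
The centroid lies 4r/(3π) = 0.420169 m above the diameter, so r − 4r/(3π) = 0.99 − 0.420169 = 0.569831 m below the topmost point, so the centroid depth is h_c = 6.12 + 0.569831 = 6.68983 m.
A = πr²/2 = π × 0.99²/2 = 1.53954 m².
Resultant F = γ·h_c·A = 9.81 × 6.68983 × 1.53954 = 101.036 kN.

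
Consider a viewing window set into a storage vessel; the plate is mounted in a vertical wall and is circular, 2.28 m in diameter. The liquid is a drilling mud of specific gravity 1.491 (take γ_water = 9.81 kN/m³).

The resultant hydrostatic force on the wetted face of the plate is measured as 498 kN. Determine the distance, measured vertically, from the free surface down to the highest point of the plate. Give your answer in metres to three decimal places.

γ = 1.491 × 9.81 = 14.62671 kN/m³.
A = π(1.14)² = 4.08281 m².
From F = γ·h_c·A, the centroid depth is h_c = 498/(14.62671 × 4.08281) = 8.33918 m.
The centroid is at the centre, 1.14 m below the top of the plate, so the highest point sits at h_top = 8.33918 − 1.14 = 7.19918 m below the surface.

d_top ≈ 7.199 m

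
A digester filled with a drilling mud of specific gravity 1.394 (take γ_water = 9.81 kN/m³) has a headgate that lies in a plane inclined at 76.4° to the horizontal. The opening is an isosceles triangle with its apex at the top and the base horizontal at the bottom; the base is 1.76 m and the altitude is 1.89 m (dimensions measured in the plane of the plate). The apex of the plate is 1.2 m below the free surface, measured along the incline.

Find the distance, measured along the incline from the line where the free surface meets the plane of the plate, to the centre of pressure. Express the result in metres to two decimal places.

γ = 1.394 × 9.81 = 13.67514 kN/m³.
Let θ = 76.4° be the plate's angle to the horizontal; measure y along the incline from where the plane meets the free surface. Vertical depth h = y·sinθ with sinθ = 0.971961.
With the apex up, the centroid sits 2h/3 = 2 × 1.89/3 = 1.26 m below the apex, so y_c = 1.2 + 1.26 = 2.46 m and h_c = 2.46 × 0.971961 = 2.39102 m.
A = ½ × 1.76 × 1.89 = 1.6632 m².
Resultant F = γ·h_c·A = 13.67514 × 2.39102 × 1.6632 = 54.3825 kN.
I_c = b·h³/36 = 1.76 × 1.89³/36 = 0.330062 m⁴.
Centre of pressure: y_p = y_c + I_c/(y_c·A) = 2.46 + 0.330062/(2.46 × 1.6632) = 2.46 + 0.0806707 = 2.54067 m along the plane.

y_p = 2.54 m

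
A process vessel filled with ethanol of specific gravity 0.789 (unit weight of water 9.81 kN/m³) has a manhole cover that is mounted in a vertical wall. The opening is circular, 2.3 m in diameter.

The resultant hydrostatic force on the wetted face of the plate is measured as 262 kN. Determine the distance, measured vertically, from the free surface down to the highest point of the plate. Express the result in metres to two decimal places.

d_top ≈ 7.00 m

γ = 0.789 × 9.81 = 7.74009 kN/m³.
A = π(1.15)² = 4.15476 m².
From F = γ·h_c·A, the centroid depth is h_c = 262/(7.74009 × 4.15476) = 8.14722 m.
The centroid is at the centre, 1.15 m below the top of the plate, so the highest point sits at h_top = 8.14722 − 1.15 = 6.99722 m below the surface.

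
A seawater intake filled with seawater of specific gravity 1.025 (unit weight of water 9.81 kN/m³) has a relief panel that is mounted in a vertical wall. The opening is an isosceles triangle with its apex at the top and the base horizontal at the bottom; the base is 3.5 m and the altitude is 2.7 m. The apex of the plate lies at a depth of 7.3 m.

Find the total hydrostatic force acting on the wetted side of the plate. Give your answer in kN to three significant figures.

F ≈ 432 kN

γ = 1.025 × 9.81 = 10.05525 kN/m³.
With the apex up, the centroid sits 2h/3 = 2 × 2.7/3 = 1.8 m below the apex, so the centroid depth is h_c = 7.3 + 1.8 = 9.1 m.
A = ½ × 3.5 × 2.7 = 4.725 m².
Resultant F = γ·h_c·A = 10.05525 × 9.1 × 4.725 = 432.351 kN.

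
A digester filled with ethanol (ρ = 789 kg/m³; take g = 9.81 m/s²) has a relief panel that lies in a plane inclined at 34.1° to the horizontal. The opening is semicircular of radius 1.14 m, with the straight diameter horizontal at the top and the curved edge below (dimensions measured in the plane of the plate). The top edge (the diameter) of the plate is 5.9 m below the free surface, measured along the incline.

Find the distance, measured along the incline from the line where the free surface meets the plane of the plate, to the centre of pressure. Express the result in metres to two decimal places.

γ = ρg = 789 × 9.81 / 1000 = 7.74009 kN/m³.
Let θ = 34.1° be the plate's angle to the horizontal; measure y along the incline from where the plane meets the free surface. Vertical depth h = y·sinθ with sinθ = 0.560639.
The centroid of a semicircle lies 4r/(3π) = 0.483831 m from the diameter, here below the top edge, so y_c = 5.9 + 0.483831 = 6.38383 m and h_c = 6.38383 × 0.560639 = 3.57902 m.
A = πr²/2 = π × 1.14²/2 = 2.04141 m².
Resultant F = γ·h_c·A = 7.74009 × 3.57902 × 2.04141 = 56.551 kN.
I_c = (π/8 − 8/(9π))·r⁴ = 0.109757 × 1.14⁴ = 0.185375 m⁴.
Centre of pressure: y_p = y_c + I_c/(y_c·A) = 6.38383 + 0.185375/(6.38383 × 2.04141) = 6.38383 + 0.0142246 = 6.39805 m along the plane.

y_p = 6.40 m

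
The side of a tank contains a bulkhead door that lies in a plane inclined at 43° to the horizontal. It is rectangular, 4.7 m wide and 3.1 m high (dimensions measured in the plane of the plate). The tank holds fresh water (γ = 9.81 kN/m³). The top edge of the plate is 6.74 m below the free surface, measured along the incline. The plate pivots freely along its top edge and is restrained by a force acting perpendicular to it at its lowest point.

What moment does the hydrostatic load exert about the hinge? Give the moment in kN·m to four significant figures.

M ≈ 1331 kN·m

γ = 9.81 kN/m³.
Let θ = 43° be the plate's angle to the horizontal; measure y along the incline from where the plane meets the free surface. Vertical depth h = y·sinθ with sinθ = 0.681998.
The centroid lies 3.1/2 = 1.55 m below the top edge, so y_c = 6.74 + 1.55 = 8.29 m and h_c = 8.29 × 0.681998 = 5.65376 m.
A = 4.7 × 3.1 = 14.57 m².
Resultant F = γ·h_c·A = 9.81 × 5.65376 × 14.57 = 808.102 kN.
I_c = b·h³/12 = 4.7 × 3.1³/12 = 11.6681 m⁴.
Centre of pressure: y_p = y_c + I_c/(y_c·A) = 8.29 + 11.6681/(8.29 × 14.57) = 8.29 + 0.096602 = 8.3866 m along the plane.
The resultant acts 1.55 + 0.096602 = 1.6466 m (along the plate) below the hinge at the top edge, so the moment about the hinge is M = F × 1.6466 = 808.102 × 1.6466 = 1330.62 kN·m.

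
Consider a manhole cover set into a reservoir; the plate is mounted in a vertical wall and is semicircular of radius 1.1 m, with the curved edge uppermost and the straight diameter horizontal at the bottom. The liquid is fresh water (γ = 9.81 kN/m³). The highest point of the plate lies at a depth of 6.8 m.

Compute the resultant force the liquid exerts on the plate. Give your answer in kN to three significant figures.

F ≈ 139 kN

γ = 9.81 kN/m³.
The centroid lies 4r/(3π) = 0.466854 m above the diameter, so r − 4r/(3π) = 1.1 − 0.466854 = 0.633146 m below the topmost point, so the centroid depth is h_c = 6.8 + 0.633146 = 7.43315 m.
A = πr²/2 = π × 1.1²/2 = 1.90066 m².
Resultant F = γ·h_c·A = 9.81 × 7.43315 × 1.90066 = 138.595 kN.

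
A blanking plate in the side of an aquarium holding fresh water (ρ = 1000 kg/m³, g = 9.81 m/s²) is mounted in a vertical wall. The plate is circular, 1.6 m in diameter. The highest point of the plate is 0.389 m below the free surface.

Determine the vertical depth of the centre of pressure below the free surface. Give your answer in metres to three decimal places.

h_p = 1.324 m

γ = ρg = 1000 × 9.81 = 9810 N/m³ = 9.81 kN/m³.
The centroid is at the centre, 0.8 m below the top of the plate, so the centroid depth is h_c = 0.389 + 0.8 = 1.189 m.
A = π(0.8)² = 2.01062 m².
Resultant F = γ·h_c·A = 9.81 × 1.189 × 2.01062 = 23.4521 kN.
I_c = πr⁴/4 = π × 0.8⁴/4 = 0.321699 m⁴.
Centre of pressure: y_p = y_c + I_c/(y_c·A) = 1.189 + 0.321699/(1.189 × 2.01062) = 1.189 + 0.134567 = 1.32357 m along the plane.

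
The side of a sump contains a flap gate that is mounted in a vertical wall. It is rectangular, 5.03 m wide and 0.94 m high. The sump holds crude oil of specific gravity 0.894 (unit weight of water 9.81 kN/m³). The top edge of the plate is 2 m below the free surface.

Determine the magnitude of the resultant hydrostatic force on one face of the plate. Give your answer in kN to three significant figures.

γ = 0.894 × 9.81 = 8.77014 kN/m³.
The centroid lies 0.94/2 = 0.47 m below the top edge, so the centroid depth is h_c = 2 + 0.47 = 2.47 m.
A = 5.03 × 0.94 = 4.7282 m².
Resultant F = γ·h_c·A = 8.77014 × 2.47 × 4.7282 = 102.423 kN.

F ≈ 102 kN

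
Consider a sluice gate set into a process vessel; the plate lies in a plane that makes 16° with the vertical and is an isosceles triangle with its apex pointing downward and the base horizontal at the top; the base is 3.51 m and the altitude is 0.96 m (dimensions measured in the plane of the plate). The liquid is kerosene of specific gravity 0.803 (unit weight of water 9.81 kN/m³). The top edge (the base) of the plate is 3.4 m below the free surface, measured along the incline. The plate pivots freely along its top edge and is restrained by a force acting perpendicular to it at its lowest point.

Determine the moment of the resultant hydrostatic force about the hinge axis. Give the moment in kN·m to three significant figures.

γ = 0.803 × 9.81 = 7.87743 kN/m³.
The plate makes 16° with the vertical, i.e. θ = 90° − 16° = 74° to the horizontal. Measuring y along the incline from the free-surface line, vertical depth h = y·sinθ with sinθ = 0.961262.
With the apex down, the centroid sits h/3 = 0.96/3 = 0.32 m below the base (the top edge), so y_c = 3.4 + 0.32 = 3.72 m and h_c = 3.72 × 0.961262 = 3.57589 m.
A = ½ × 3.51 × 0.96 = 1.6848 m².
Resultant F = γ·h_c·A = 7.87743 × 3.57589 × 1.6848 = 47.4588 kN.
I_c = b·h³/36 = 3.51 × 0.96³/36 = 0.0862618 m⁴.
Centre of pressure: y_p = y_c + I_c/(y_c·A) = 3.72 + 0.0862618/(3.72 × 1.6848) = 3.72 + 0.0137634 = 3.73376 m along the plane.
The resultant acts 0.32 + 0.0137634 = 0.333763 m (along the plate) below the hinge at the top edge, so the moment about the hinge is M = F × 0.333763 = 47.4588 × 0.333763 = 15.84 kN·m.

M ≈ 15.8 kN·m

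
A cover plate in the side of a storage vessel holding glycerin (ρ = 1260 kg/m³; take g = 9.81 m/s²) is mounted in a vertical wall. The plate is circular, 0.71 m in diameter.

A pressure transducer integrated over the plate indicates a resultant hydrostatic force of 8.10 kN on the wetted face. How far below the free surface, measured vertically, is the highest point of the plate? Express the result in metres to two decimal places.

γ = ρg = 1260 × 9.81 / 1000 = 12.3606 kN/m³.
A = π(0.355)² = 0.395919 m².
From F = γ·h_c·A, the centroid depth is h_c = 8.10/(12.3606 × 0.395919) = 1.65516 m.
The centroid is at the centre, 0.355 m below the top of the plate, so the highest point sits at h_top = 1.65516 − 0.355 = 1.30016 m below the surface.

d_top ≈ 1.30 m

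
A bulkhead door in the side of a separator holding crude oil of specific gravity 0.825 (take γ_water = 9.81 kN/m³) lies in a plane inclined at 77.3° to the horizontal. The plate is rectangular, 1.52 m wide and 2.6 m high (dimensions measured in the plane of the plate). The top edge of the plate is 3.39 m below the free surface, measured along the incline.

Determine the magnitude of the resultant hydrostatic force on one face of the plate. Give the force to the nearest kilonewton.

F ≈ 146 kN

γ = 0.825 × 9.81 = 8.09325 kN/m³.
Let θ = 77.3° be the plate's angle to the horizontal; measure y along the incline from where the plane meets the free surface. Vertical depth h = y·sinθ with sinθ = 0.975535.
The centroid lies 2.6/2 = 1.3 m below the top edge, so y_c = 3.39 + 1.3 = 4.69 m and h_c = 4.69 × 0.975535 = 4.57526 m.
A = 1.52 × 2.6 = 3.952 m².
Resultant F = γ·h_c·A = 8.09325 × 4.57526 × 3.952 = 146.338 kN.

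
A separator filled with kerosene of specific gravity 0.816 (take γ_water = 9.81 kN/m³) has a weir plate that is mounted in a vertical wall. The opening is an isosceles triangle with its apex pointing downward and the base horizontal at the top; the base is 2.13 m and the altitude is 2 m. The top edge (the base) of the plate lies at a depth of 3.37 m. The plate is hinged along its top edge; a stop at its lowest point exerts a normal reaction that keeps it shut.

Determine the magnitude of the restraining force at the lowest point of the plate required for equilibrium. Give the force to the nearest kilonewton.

P ≈ 25 kN

γ = 0.816 × 9.81 = 8.00496 kN/m³.
With the apex down, the centroid sits h/3 = 2/3 = 0.666667 m below the base (the top edge), so the centroid depth is h_c = 3.37 + 0.666667 = 4.03667 m.
A = ½ × 2.13 × 2 = 2.13 m².
Resultant F = γ·h_c·A = 8.00496 × 4.03667 × 2.13 = 68.8275 kN.
I_c = b·h³/36 = 2.13 × 2³/36 = 0.473333 m⁴.
Centre of pressure: y_p = y_c + I_c/(y_c·A) = 4.03667 + 0.473333/(4.03667 × 2.13) = 4.03667 + 0.0550508 = 4.09172 m along the plane.
The resultant acts 0.666667 + 0.0550508 = 0.721718 m (along the plate) below the hinge at the top edge, so the moment about the hinge is M = F × 0.721718 = 68.8275 × 0.721718 = 49.674 kN·m.
A normal force at the bottom, 2 m from the hinge, must supply this moment: P = 49.674/2 = 24.837 kN.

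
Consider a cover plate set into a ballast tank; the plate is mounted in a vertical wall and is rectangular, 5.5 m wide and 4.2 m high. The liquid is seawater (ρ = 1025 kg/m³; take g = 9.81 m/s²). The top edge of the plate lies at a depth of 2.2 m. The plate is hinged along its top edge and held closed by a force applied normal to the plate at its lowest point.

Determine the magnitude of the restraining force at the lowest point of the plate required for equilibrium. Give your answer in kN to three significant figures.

γ = ρg = 1025 × 9.81 / 1000 = 10.05525 kN/m³.
The centroid lies 4.2/2 = 2.1 m below the top edge, so the centroid depth is h_c = 2.2 + 2.1 = 4.3 m.
A = 5.5 × 4.2 = 23.1 m².
Resultant F = γ·h_c·A = 10.05525 × 4.3 × 23.1 = 998.788 kN.
I_c = b·h³/12 = 5.5 × 4.2³/12 = 33.957 m⁴.
Centre of pressure: y_p = y_c + I_c/(y_c·A) = 4.3 + 33.957/(4.3 × 23.1) = 4.3 + 0.34186 = 4.64186 m along the plane.
The resultant acts 2.1 + 0.34186 = 2.44186 m (along the plate) below the hinge at the top edge, so the moment about the hinge is M = F × 2.44186 = 998.788 × 2.44186 = 2438.9 kN·m.
A normal force at the bottom, 4.2 m from the hinge, must supply this moment: P = 2438.9/4.2 = 580.69 kN.

P ≈ 581 kN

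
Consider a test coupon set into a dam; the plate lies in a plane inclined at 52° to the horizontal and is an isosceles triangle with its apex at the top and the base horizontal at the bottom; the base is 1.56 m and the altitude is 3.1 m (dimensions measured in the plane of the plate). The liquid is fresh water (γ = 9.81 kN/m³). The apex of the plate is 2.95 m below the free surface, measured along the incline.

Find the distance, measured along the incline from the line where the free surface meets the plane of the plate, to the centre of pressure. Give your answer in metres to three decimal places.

y_p = 5.123 m

γ = 9.81 kN/m³.
Let θ = 52° be the plate's angle to the horizontal; measure y along the incline from where the plane meets the free surface. Vertical depth h = y·sinθ with sinθ = 0.788011.
With the apex up, the centroid sits 2h/3 = 2 × 3.1/3 = 2.06667 m below the apex, so y_c = 2.95 + 2.06667 = 5.01667 m and h_c = 5.01667 × 0.788011 = 3.95319 m.
A = ½ × 1.56 × 3.1 = 2.418 m².
Resultant F = γ·h_c·A = 9.81 × 3.95319 × 2.418 = 93.772 kN.
I_c = b·h³/36 = 1.56 × 3.1³/36 = 1.29094 m⁴.
Centre of pressure: y_p = y_c + I_c/(y_c·A) = 5.01667 + 1.29094/(5.01667 × 2.418) = 5.01667 + 0.106423 = 5.12309 m along the plane.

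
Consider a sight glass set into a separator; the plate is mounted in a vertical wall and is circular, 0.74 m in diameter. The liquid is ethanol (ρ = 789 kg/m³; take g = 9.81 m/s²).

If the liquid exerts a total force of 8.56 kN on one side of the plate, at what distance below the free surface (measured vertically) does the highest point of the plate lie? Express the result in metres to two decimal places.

d_top ≈ 2.20 m

γ = ρg = 789 × 9.81 / 1000 = 7.74009 kN/m³.
A = π(0.37)² = 0.430084 m².
From F = γ·h_c·A, the centroid depth is h_c = 8.56/(7.74009 × 0.430084) = 2.57143 m.
The centroid is at the centre, 0.37 m below the top of the plate, so the highest point sits at h_top = 2.57143 − 0.37 = 2.20143 m below the surface.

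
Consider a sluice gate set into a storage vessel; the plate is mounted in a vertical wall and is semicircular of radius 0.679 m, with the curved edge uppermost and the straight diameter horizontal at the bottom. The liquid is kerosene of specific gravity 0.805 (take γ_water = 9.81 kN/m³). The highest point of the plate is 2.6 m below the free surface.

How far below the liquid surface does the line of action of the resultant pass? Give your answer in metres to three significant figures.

γ = 0.805 × 9.81 = 7.89705 kN/m³.
The centroid lies 4r/(3π) = 0.288177 m above the diameter, so r − 4r/(3π) = 0.679 − 0.288177 = 0.390823 m below the topmost point, so the centroid depth is h_c = 2.6 + 0.390823 = 2.99082 m.
A = πr²/2 = π × 0.679²/2 = 0.724202 m².
Resultant F = γ·h_c·A = 7.89705 × 2.99082 × 0.724202 = 17.1047 kN.
I_c = (π/8 − 8/(9π))·r⁴ = 0.109757 × 0.679⁴ = 0.0233298 m⁴.
Centre of pressure: y_p = y_c + I_c/(y_c·A) = 2.99082 + 0.0233298/(2.99082 × 0.724202) = 2.99082 + 0.0107711 = 3.00159 m along the plane.

h_p = 3.00 m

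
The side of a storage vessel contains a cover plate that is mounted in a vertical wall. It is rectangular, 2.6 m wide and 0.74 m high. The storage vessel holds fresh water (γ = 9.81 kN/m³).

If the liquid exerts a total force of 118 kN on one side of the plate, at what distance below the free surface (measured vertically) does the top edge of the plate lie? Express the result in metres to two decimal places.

d_top ≈ 5.88 m

γ = 9.81 kN/m³.
A = 2.6 × 0.74 = 1.924 m².
From F = γ·h_c·A, the centroid depth is h_c = 118/(9.81 × 1.924) = 6.25184 m.
The centroid lies 0.74/2 = 0.37 m below the top edge, so the top edge sits at h_top = 6.25184 − 0.37 = 5.88184 m below the surface.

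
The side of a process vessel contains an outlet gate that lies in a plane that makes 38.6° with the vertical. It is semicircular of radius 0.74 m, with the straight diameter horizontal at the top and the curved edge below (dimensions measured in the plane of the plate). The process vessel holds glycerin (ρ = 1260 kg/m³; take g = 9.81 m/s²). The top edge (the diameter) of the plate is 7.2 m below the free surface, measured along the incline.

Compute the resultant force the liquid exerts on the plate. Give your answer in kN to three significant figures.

γ = ρg = 1260 × 9.81 / 1000 = 12.3606 kN/m³.
The plate makes 38.6° with the vertical, i.e. θ = 90° − 38.6° = 51.4° to the horizontal. Measuring y along the incline from the free-surface line, vertical depth h = y·sinθ with sinθ = 0.781520.
The centroid of a semicircle lies 4r/(3π) = 0.314066 m from the diameter, here below the top edge, so y_c = 7.2 + 0.314066 = 7.51407 m and h_c = 7.51407 × 0.781520 = 5.8724 m.
A = πr²/2 = π × 0.74²/2 = 0.860168 m².
Resultant F = γ·h_c·A = 12.3606 × 5.8724 × 0.860168 = 62.4365 kN.

F ≈ 62.4 kN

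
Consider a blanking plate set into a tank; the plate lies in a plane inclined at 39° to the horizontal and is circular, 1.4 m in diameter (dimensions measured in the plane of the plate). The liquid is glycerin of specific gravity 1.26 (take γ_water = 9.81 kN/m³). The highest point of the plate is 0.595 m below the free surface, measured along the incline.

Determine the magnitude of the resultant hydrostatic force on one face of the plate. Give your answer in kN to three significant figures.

F ≈ 15.5 kN

γ = 1.26 × 9.81 = 12.3606 kN/m³.
Let θ = 39° be the plate's angle to the horizontal; measure y along the incline from where the plane meets the free surface. Vertical depth h = y·sinθ with sinθ = 0.629320.
The centroid is at the centre, 0.7 m below the top of the plate, so y_c = 0.595 + 0.7 = 1.295 m and h_c = 1.295 × 0.629320 = 0.814969 m.
A = π(0.7)² = 1.53938 m².
Resultant F = γ·h_c·A = 12.3606 × 0.814969 × 1.53938 = 15.507 kN.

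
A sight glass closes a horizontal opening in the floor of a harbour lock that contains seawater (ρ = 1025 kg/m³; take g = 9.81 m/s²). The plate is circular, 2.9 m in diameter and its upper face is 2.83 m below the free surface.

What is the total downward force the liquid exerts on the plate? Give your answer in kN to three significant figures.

F ≈ 188 kN

γ = ρg = 1025 × 9.81 / 1000 = 10.05525 kN/m³.
The plate is horizontal, so pressure is uniform at p = γ·h = 10.05525 × 2.83 = 28.4564 kN/m².
A = π(1.45)² = 6.6052 m².
F = p·A = 28.4564 × 6.6052 = 187.96 kN.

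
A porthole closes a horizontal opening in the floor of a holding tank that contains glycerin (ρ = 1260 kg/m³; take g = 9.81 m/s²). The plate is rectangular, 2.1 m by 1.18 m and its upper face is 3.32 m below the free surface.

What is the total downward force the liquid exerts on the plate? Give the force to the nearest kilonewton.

F ≈ 102 kN

γ = ρg = 1260 × 9.81 / 1000 = 12.3606 kN/m³.
The plate is horizontal, so pressure is uniform at p = γ·h = 12.3606 × 3.32 = 41.0372 kN/m².
A = 2.1 × 1.18 = 2.478 m².
F = p·A = 41.0372 × 2.478 = 101.69 kN.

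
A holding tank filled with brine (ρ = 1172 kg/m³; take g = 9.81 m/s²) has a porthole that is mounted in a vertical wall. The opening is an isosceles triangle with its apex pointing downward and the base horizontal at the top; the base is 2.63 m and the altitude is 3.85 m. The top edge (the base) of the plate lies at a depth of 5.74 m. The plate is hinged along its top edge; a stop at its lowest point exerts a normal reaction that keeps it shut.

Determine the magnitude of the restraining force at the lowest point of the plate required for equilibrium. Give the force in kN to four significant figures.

P ≈ 148.7 kN

γ = ρg = 1172 × 9.81 / 1000 = 11.49732 kN/m³.
With the apex down, the centroid sits h/3 = 3.85/3 = 1.28333 m below the base (the top edge), so the centroid depth is h_c = 5.74 + 1.28333 = 7.02333 m.
A = ½ × 2.63 × 3.85 = 5.06275 m².
Resultant F = γ·h_c·A = 11.49732 × 7.02333 × 5.06275 = 408.814 kN.
I_c = b·h³/36 = 2.63 × 3.85³/36 = 4.16903 m⁴.
Centre of pressure: y_p = y_c + I_c/(y_c·A) = 7.02333 + 4.16903/(7.02333 × 5.06275) = 7.02333 + 0.117248 = 7.14058 m along the plane.
The resultant acts 1.28333 + 0.117248 = 1.40058 m (along the plate) below the hinge at the top edge, so the moment about the hinge is M = F × 1.40058 = 408.814 × 1.40058 = 572.577 kN·m.
A normal force at the bottom, 3.85 m from the hinge, must supply this moment: P = 572.577/3.85 = 148.721 kN.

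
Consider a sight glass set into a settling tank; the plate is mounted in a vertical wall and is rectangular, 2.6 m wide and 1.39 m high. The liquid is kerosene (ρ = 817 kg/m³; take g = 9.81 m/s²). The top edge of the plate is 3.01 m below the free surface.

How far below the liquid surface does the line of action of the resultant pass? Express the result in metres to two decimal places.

h_p = 3.75 m

γ = ρg = 817 × 9.81 / 1000 = 8.01477 kN/m³.
The centroid lies 1.39/2 = 0.695 m below the top edge, so the centroid depth is h_c = 3.01 + 0.695 = 3.705 m.
A = 2.6 × 1.39 = 3.614 m².
Resultant F = γ·h_c·A = 8.01477 × 3.705 × 3.614 = 107.317 kN.
I_c = b·h³/12 = 2.6 × 1.39³/12 = 0.581884 m⁴.
Centre of pressure: y_p = y_c + I_c/(y_c·A) = 3.705 + 0.581884/(3.705 × 3.614) = 3.705 + 0.043457 = 3.74846 m along the plane.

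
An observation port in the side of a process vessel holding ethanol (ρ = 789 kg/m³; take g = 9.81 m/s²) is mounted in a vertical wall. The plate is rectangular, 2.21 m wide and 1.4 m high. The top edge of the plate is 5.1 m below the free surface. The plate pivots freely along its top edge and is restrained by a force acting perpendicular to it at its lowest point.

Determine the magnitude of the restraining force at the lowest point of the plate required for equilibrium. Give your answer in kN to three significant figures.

P ≈ 72.2 kN

γ = ρg = 789 × 9.81 / 1000 = 7.74009 kN/m³.
The centroid lies 1.4/2 = 0.7 m below the top edge, so the centroid depth is h_c = 5.1 + 0.7 = 5.8 m.
A = 2.21 × 1.4 = 3.094 m².
Resultant F = γ·h_c·A = 7.74009 × 5.8 × 3.094 = 138.897 kN.
I_c = b·h³/12 = 2.21 × 1.4³/12 = 0.505353 m⁴.
Centre of pressure: y_p = y_c + I_c/(y_c·A) = 5.8 + 0.505353/(5.8 × 3.094) = 5.8 + 0.0281609 = 5.82816 m along the plane.
The resultant acts 0.7 + 0.0281609 = 0.728161 m (along the plate) below the hinge at the top edge, so the moment about the hinge is M = F × 0.728161 = 138.897 × 0.728161 = 101.139 kN·m.
A normal force at the bottom, 1.4 m from the hinge, must supply this moment: P = 101.139/1.4 = 72.2421 kN.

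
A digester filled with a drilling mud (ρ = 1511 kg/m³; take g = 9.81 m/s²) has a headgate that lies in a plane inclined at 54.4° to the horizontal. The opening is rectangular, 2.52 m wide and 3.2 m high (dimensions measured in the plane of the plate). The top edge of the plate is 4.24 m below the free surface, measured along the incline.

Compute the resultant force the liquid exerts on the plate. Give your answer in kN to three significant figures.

F ≈ 568 kN

γ = ρg = 1511 × 9.81 / 1000 = 14.82291 kN/m³.
Let θ = 54.4° be the plate's angle to the horizontal; measure y along the incline from where the plane meets the free surface. Vertical depth h = y·sinθ with sinθ = 0.813101.
The centroid lies 3.2/2 = 1.6 m below the top edge, so y_c = 4.24 + 1.6 = 5.84 m and h_c = 5.84 × 0.813101 = 4.74851 m.
A = 2.52 × 3.2 = 8.064 m².
Resultant F = γ·h_c·A = 14.82291 × 4.74851 × 8.064 = 567.599 kN.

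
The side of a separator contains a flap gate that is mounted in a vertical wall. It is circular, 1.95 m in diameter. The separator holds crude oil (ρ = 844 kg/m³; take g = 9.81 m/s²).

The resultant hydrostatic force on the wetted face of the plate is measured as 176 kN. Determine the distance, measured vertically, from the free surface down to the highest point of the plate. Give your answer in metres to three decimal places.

d_top ≈ 6.143 m

γ = ρg = 844 × 9.81 / 1000 = 8.27964 kN/m³.
A = π(0.975)² = 2.98648 m².
From F = γ·h_c·A, the centroid depth is h_c = 176/(8.27964 × 2.98648) = 7.11773 m.
The centroid is at the centre, 0.975 m below the top of the plate, so the highest point sits at h_top = 7.11773 − 0.975 = 6.14273 m below the surface.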